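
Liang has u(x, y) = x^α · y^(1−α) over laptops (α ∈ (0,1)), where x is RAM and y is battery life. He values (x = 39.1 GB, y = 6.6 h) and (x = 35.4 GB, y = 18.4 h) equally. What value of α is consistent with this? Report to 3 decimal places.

The Cobb–Douglas utilities coincide, so 39.1^α·6.6^(1−α) = 35.4^α·18.4^(1−α).
(39.1/35.4)^α = (18.4/6.6)^(1−α); take logs: α·ln(39.1/35.4) = (1−α)·ln(18.4/6.6), i.e. α·0.099411 = (1−α)·1.025281.
So α/(1−α) = (1.025281)/(0.099411) = 10.313557, and α = 10.313557/11.313557 ≈ 0.912.

α ≈ 0.912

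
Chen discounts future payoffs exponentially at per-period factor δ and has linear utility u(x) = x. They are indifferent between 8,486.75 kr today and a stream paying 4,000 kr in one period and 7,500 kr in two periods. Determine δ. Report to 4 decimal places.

δ ≈ 0.8300

Equating present values: 8486.75 = 4000δ + 7500δ².
Rearranged: 7500δ² + 4000δ − 8486.75 = 0.
By the quadratic formula (taking the positive root), δ = (−4000 + √270602500.00) / 15000 ≈ 0.8300.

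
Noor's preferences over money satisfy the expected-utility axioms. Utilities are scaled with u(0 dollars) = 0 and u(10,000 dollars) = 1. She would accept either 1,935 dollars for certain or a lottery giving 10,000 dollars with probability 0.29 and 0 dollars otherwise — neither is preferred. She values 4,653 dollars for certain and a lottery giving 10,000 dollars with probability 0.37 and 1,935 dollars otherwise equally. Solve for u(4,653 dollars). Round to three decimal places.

0.553

First, u(1,935 dollars) = 0.29·u(10,000 dollars) + 0.71·u(0 dollars) = 0.29.
The second indifference gives u(4,653 dollars) = 0.37·u(10,000 dollars) + 0.63·u(1,935 dollars) = 0.37·1.00 + 0.63·0.29 = 0.5527.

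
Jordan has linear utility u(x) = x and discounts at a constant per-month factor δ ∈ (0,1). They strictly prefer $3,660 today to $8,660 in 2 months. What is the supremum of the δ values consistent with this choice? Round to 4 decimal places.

δ < 0.6501

Comparing present values: 3660 > δ^2·8660.
So δ^2 < 3660/8660 = 0.42263; taking the square root of both positive sides preserves the inequality.
δ < 0.42263^(1/2) = 0.6501.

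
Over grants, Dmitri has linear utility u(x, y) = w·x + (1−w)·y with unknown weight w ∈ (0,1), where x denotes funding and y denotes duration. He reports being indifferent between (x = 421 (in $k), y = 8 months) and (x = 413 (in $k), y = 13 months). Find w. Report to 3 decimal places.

Equating utilities: w·421 + (1−w)·8 = w·413 + (1−w)·13.
w·(421−413) = (1−w)·(13−8), i.e. w·8 = (1−w)·5.
So w/(1−w) = 5/8 = 0.6250, giving w = 5/(8+5) = 0.385.

w = 0.385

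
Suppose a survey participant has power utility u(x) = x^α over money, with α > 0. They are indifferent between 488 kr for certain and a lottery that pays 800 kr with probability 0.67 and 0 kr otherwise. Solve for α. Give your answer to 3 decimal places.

α ≈ 0.810

The lottery's expected utility is 0.67·u(800) + 0.33·u(0) = 0.67·800^α (since u(0) = 0 for α > 0).
Equating: 488^α = 0.67·800^α, i.e. 0.6100^α = 0.67.
Take logs: α = ln 0.67 / ln(488/800) ≈ 0.81020.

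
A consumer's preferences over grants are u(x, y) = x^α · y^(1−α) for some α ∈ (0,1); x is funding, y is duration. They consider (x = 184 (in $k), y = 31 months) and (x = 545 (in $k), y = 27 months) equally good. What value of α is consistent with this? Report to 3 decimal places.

Indifference: 184^α · 31^(1−α) = 545^α · 27^(1−α).
Taking logs: α·ln 184 + (1−α)·ln 31 = α·ln 545 + (1−α)·ln 27, i.e. α·-1.085850 = (1−α)·-0.138150.
Thus α·(-1.224000) = -0.138150, so α = -0.138150/-1.224000 ≈ 0.113.

α ≈ 0.113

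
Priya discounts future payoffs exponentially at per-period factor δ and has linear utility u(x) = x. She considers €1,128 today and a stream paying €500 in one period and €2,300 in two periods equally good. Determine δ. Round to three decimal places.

δ ≈ 0.600

Present value of the stream is 500·δ + 2300·δ². Indifference gives 500δ + 2300δ² = 1128.
So 2300δ² + 500δ − 1128 = 0.
The positive root is δ = [−500 + √(500² + 4·2300·1128)] / (2·2300) = (−500 + 3260.000)/4600 ≈ 0.600.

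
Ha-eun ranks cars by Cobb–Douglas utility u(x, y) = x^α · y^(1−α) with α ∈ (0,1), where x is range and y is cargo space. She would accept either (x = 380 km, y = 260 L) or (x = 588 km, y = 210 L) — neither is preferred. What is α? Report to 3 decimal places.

α ≈ 0.329

Indifference: 380^α · 260^(1−α) = 588^α · 210^(1−α).
Rearrange to (380/588)^α = (210/260)^(1−α) and take logs: α·-0.436556 = (1−α)·-0.213574.
With A = -0.436556 and B = -0.213574: α·A = (1−α)·B, so α = B/(A+B) = -0.213574/-0.650130 ≈ 0.329.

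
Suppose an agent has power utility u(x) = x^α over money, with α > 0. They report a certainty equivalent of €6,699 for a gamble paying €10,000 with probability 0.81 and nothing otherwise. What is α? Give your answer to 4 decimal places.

α ≈ 0.5260

The lottery's expected utility is 0.81·u(10000) + 0.19·u(0) = 0.81·10000^α (since u(0) = 0 for α > 0).
Equating: 6699^α = 0.81·10000^α, i.e. 0.6699^α = 0.81.
Take logs: α = ln 0.81 / ln(6699/10000) ≈ 0.525978.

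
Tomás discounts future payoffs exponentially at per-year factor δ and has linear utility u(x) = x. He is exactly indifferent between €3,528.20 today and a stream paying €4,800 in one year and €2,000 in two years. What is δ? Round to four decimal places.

Present value of the stream is 4800·δ + 2000·δ². Indifference gives 4800δ + 2000δ² = 3528.20.
So 2000δ² + 4800δ − 3528.20 = 0.
The positive root is δ = [−4800 + √(4800² + 4·2000·3528.20)] / (2·2000) = (−4800 + 7160.000)/4000 ≈ 0.5900.

δ ≈ 0.5900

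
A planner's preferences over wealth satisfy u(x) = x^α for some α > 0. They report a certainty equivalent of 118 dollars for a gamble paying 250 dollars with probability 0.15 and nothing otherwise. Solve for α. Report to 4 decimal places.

The lottery's expected utility is 0.15·u(250) + 0.85·u(0) = 0.15·250^α (since u(0) = 0 for α > 0).
Equating: 118^α = 0.15·250^α, i.e. 0.4720^α = 0.15.
Take logs: α = ln 0.15 / ln(118/250) ≈ 2.526878.

α ≈ 2.5269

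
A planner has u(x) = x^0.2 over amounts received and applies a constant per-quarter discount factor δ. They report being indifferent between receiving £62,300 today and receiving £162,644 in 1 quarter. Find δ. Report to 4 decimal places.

The payoff in 1 quarter is discounted by δ, so u(62300) = δ·u(162644) and δ = u(62300)/u(162644).
Since u(x) = x^0.2, δ = (62300/162644)^0.2 = 0.38305^0.2 = 0.82537.

δ ≈ 0.8254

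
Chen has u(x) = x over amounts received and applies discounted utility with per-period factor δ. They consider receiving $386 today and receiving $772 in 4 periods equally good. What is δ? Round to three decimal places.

δ ≈ 0.841

The payoff in 4 periods is discounted by δ^4, so u(386) = δ^4·u(772) and δ^4 = u(386)/u(772).
With u(x) = x: δ^4 = 386/772 = 0.50000.
Taking the 4th root: δ = 0.50000^(1/4) ≈ 0.841.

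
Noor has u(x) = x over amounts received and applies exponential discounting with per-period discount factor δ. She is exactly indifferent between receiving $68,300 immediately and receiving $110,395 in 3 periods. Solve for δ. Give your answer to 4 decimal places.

The payoff in 3 periods is discounted by δ^3, so u(68300) = δ^3·u(110395) and δ^3 = u(68300)/u(110395).
With u(x) = x: δ^3 = 68300/110395 = 0.61869.
Taking the cube root: δ = 0.61869^(1/3) ≈ 0.8521.

δ ≈ 0.8521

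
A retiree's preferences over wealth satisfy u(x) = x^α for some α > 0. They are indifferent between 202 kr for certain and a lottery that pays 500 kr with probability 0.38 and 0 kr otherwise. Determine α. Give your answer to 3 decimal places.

α ≈ 1.068

Since u(0) = 0, the lottery's EU is 0.38·500^α.
Equating: 202^α = 0.38·500^α, i.e. 0.4040^α = 0.38.
α = ln(0.38) / ln(202/500) = -0.967584/-0.906340 ≈ 1.068.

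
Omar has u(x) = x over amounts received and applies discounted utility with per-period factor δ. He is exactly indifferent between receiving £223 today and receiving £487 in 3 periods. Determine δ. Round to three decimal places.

δ ≈ 0.771

Equating discounted utilities: u(223) = δ^3·u(487) ⇒ δ^3 = u(223)/u(487).
With u(x) = x: δ^3 = 223/487 = 0.45791.
Hence δ = (0.45791)^(1/3) = 0.77077.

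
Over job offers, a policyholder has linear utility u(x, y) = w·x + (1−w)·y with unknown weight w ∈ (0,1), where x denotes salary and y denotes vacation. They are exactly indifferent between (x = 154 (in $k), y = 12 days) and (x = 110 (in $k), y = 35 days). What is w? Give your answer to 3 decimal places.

Equating utilities: w·154 + (1−w)·12 = w·110 + (1−w)·35.
Collecting terms: w·44 = (1−w)·23.
Hence w = 23/(44+23) = 23/67 = 0.343.

w = 0.343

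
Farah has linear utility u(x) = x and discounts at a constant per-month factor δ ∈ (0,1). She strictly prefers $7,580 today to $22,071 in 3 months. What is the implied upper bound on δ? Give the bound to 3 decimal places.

Comparing present values: 7580 > δ^3·22071.
Dividing by 22071: δ^3 < 0.34344. Both sides are positive, so the cube root keeps the direction.
δ < (7580/22071)^(1/3) ≈ 0.700.

δ < 0.700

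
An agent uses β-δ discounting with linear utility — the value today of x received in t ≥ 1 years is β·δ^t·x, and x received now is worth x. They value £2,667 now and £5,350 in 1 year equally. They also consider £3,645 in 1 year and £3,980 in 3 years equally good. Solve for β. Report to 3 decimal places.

β ≈ 0.521

Both payoffs in the second observation are in the future, so β drops out: δ^1·3645 = δ^3·3980 ⇒ δ^2 = 3645/3980 = 0.91583, so δ = 0.95699.
Now use the now-vs-future pair: 2667 = β·δ·5350 gives β = 2667/(0.95699·5350) ≈ 0.521.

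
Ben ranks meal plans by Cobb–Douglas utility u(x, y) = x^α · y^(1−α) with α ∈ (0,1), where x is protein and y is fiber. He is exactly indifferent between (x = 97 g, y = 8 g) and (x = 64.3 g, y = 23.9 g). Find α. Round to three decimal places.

Set the two utilities equal: 97^α·8^(1−α) = 64.3^α·23.9^(1−α).
(97/64.3)^α = (23.9/8)^(1−α); take logs: α·ln(97/64.3) = (1−α)·ln(23.9/8), i.e. α·0.411151 = (1−α)·1.094437.
Thus α·(1.505588) = 1.094437, so α = 1.094437/1.505588 ≈ 0.727.

α ≈ 0.727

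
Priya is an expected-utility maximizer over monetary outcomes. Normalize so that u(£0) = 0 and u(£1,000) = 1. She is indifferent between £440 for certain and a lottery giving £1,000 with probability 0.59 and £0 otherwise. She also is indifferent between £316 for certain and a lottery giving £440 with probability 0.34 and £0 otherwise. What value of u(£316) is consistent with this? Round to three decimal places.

The first gamble pins u(£440): it must equal 0.59·1 + 0.41·0 = 0.59.
The second indifference gives u(£316) = 0.34·u(£440) + 0.66·u(£0) = 0.34·0.59 + 0.66·0.00 = 0.2006.

0.201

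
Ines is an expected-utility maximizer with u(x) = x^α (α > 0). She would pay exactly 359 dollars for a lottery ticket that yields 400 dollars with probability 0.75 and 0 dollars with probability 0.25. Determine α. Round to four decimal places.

EU(lottery) = 0.75·400^α + 0.25·0 = 0.75·400^α.
Equating: 359^α = 0.75·400^α, i.e. 0.8975^α = 0.75.
α = ln(0.75) / ln(359/400) = -0.2876821/-0.1081422 ≈ 2.6602.

α ≈ 2.6602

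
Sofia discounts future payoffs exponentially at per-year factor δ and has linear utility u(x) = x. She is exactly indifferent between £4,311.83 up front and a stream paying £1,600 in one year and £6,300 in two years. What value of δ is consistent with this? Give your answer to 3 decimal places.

Present value of the stream is 1600·δ + 6300·δ². Indifference gives 1600δ + 6300δ² = 4311.83.
That is, 6300δ² + 1600δ − 4311.83 = 0, a quadratic in δ.
By the quadratic formula (taking the positive root), δ = (−1600 + √111218116.00) / 12600 ≈ 0.710.

δ ≈ 0.710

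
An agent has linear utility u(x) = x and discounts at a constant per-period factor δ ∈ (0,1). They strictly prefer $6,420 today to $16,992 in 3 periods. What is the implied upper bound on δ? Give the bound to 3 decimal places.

δ < 0.723

The preference means 6420 > δ^3·16992.
Hence δ^3 < 6420/16992 = 0.37782, and x ↦ x^(1/3) is increasing on (0,∞).
δ < 0.37782^(1/3) = 0.723.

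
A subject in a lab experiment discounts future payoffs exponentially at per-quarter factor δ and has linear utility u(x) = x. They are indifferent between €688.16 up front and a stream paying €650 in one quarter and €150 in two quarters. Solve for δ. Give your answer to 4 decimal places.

δ ≈ 0.8800

The stream is worth 650δ + 150δ² today, so 650δ + 150δ² = 688.16.
That is, 150δ² + 650δ − 688.16 = 0, a quadratic in δ.
The positive root is δ = [−650 + √(650² + 4·150·688.16)] / (2·150) = (−650 + 914.000)/300 ≈ 0.8800.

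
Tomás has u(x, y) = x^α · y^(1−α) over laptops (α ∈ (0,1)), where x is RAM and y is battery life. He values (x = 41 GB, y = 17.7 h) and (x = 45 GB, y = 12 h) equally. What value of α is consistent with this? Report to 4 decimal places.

Set the two utilities equal: 41^α·17.7^(1−α) = 45^α·12^(1−α).
Rearrange to (41/45)^α = (12/17.7)^(1−α) and take logs: α·-0.0930904 = (1−α)·-0.3886580.
So α/(1−α) = (-0.3886580)/(-0.0930904) = 4.1750599, and α = 4.1750599/5.1750599 ≈ 0.8068.

α ≈ 0.8068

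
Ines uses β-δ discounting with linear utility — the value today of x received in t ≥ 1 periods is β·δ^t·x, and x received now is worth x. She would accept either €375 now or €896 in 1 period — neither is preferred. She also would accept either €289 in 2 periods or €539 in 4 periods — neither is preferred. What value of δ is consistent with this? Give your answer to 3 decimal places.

From the later pair, β·δ^2·289 = β·δ^4·539; dividing through, δ^2 = 289/539 = 0.53618, so δ = 0.73224.

δ ≈ 0.732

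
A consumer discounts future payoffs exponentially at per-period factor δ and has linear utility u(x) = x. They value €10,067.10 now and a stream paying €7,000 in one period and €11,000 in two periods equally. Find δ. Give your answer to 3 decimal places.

δ ≈ 0.690

Equating present values: 10067.10 = 7000δ + 11000δ².
Rearranged: 11000δ² + 7000δ − 10067.10 = 0.
By the quadratic formula (taking the positive root), δ = (−7000 + √491952400.00) / 22000 ≈ 0.690.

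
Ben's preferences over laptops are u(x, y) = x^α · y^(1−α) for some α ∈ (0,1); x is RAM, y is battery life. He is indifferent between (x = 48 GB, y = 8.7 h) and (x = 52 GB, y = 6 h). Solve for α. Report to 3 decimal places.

α ≈ 0.823

Set the two utilities equal: 48^α·8.7^(1−α) = 52^α·6^(1−α).
Rearrange to (48/52)^α = (6/8.7)^(1−α) and take logs: α·-0.080043 = (1−α)·-0.371564.
Thus α·(-0.451607) = -0.371564, so α = -0.371564/-0.451607 ≈ 0.823.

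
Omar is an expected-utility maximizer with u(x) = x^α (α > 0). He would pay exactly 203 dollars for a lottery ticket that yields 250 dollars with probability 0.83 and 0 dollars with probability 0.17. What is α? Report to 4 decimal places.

The lottery's expected utility is 0.83·u(250) + 0.17·u(0) = 0.83·250^α (since u(0) = 0 for α > 0).
Equating: 203^α = 0.83·250^α, i.e. 0.8120^α = 0.83.
Take logs: α = ln 0.83 / ln(203/250) ≈ 0.894719.

α ≈ 0.8947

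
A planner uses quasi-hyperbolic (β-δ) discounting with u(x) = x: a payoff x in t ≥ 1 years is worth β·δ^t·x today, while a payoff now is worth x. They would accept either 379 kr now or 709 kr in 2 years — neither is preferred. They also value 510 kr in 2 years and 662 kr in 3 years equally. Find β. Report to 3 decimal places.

Both payoffs in the second observation are in the future, so β drops out: δ^2·510 = δ^3·662 ⇒ δ = 510/662 = 0.77039.
Substituting δ into 379 = β·δ^2·709: β = 379/(420.795) ≈ 0.901.

β ≈ 0.901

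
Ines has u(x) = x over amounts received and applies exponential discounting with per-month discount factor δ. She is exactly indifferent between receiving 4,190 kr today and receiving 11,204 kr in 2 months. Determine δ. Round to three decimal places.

The payoff in 2 months is discounted by δ^2, so u(4190) = δ^2·u(11204) and δ^2 = u(4190)/u(11204).
With u(x) = x: δ^2 = 4190/11204 = 0.37397.
So δ = 0.37397^(1/2) ≈ 0.612.

δ ≈ 0.612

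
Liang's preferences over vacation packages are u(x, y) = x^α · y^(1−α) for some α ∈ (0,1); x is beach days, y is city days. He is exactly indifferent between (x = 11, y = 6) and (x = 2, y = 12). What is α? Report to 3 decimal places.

Set the two utilities equal: 11^α·6^(1−α) = 2^α·12^(1−α).
(11/2)^α = (12/6)^(1−α); take logs: α·ln(11/2) = (1−α)·ln(12/6), i.e. α·1.704748 = (1−α)·0.693147.
Thus α·(2.397895) = 0.693147, so α = 0.693147/2.397895 ≈ 0.289.

α ≈ 0.289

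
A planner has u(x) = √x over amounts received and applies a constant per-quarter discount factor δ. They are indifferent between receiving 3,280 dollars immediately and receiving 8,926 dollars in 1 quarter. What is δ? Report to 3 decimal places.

δ ≈ 0.606

Indifference means u(3280) = δ · u(8926), so δ = u(3280)/u(8926).
With u(x) = √x: δ = √3280/√8926 = √(3280/8926) = 0.60619.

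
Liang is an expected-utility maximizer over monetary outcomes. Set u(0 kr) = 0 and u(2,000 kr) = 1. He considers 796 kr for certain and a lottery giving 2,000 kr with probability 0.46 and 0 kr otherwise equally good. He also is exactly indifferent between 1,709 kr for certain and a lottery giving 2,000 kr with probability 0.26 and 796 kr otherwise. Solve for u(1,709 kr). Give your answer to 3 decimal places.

0.600

From the first indifference, u(796 kr) = 0.46·u(2,000 kr) + 0.54·u(0 kr) = 0.46·1 + 0.54·0 = 0.46.
Chaining: u(1,709 kr) = 0.26·1.00 + 0.74·0.46 = 0.6004.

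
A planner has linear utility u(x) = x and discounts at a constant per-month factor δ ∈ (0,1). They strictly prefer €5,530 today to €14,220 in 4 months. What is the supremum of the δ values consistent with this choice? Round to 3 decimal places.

Comparing present values: 5530 > δ^4·14220.
So δ^4 < 5530/14220 = 0.38889; taking the 4th root of both positive sides preserves the inequality.
δ < 0.38889^(1/4) = 0.790.

δ < 0.790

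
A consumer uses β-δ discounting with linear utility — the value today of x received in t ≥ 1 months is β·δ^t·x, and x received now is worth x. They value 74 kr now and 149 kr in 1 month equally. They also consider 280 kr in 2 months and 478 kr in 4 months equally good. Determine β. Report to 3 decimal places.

Both payoffs in the second observation are in the future, so β drops out: δ^2·280 = δ^4·478 ⇒ δ^2 = 280/478 = 0.58577, so δ = 0.76536.
The first indifference: 74 = β·δ·149, so β = 74/(δ·149) = 74/(0.76536·149) ≈ 0.649.

β ≈ 0.649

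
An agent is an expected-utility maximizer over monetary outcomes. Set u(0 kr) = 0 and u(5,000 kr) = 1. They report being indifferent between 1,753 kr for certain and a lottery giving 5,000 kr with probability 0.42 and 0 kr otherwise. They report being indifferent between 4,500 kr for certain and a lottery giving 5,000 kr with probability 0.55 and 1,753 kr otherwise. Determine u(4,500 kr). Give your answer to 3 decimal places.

First, u(1,753 kr) = 0.42·u(5,000 kr) + 0.58·u(0 kr) = 0.42.
Then u(4,500 kr) = 0.55·u(5,000 kr) + 0.45·u(1,753 kr) = 0.55·1.00 + 0.45·0.42 = 0.7390.

0.739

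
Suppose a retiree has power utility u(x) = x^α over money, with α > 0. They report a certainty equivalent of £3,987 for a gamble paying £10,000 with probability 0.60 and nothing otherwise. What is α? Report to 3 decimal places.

α ≈ 0.556

Since u(0) = 0, the lottery's EU is 0.60·10000^α.
Equating: 3987^α = 0.60·10000^α, i.e. 0.3987^α = 0.60.
Take logs: α = ln 0.60 / ln(3987/10000) ≈ 0.55552.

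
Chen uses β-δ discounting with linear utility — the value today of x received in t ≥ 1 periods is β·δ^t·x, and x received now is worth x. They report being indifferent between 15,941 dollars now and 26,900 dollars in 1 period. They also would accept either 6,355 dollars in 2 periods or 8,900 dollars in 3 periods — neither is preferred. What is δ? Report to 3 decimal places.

δ ≈ 0.714

Both payoffs in the second observation are in the future, so β drops out: δ^2·6355 = δ^3·8900 ⇒ δ = 6355/8900 = 0.71404.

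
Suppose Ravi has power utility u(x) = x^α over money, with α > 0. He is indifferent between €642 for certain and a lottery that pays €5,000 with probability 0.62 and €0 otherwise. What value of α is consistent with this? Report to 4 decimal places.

EU(lottery) = 0.62·5000^α + 0.38·0 = 0.62·5000^α.
Indifference: 642^α = 0.62·5000^α, so (642/5000)^α = 0.62.
Take logs: α = ln 0.62 / ln(642/5000) ≈ 0.232892.

α ≈ 0.2329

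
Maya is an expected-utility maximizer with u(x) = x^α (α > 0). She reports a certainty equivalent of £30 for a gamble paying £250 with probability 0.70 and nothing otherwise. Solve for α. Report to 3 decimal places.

EU(lottery) = 0.70·250^α + 0.30·0 = 0.70·250^α.
Setting u(30) equal to that: 30^α = 0.70·250^α ⇒ (30/250)^α = 0.70.
Taking logs: α·ln(30/250) = ln(0.70), so α = -0.356675 / -2.120264 ≈ 0.168.

α ≈ 0.168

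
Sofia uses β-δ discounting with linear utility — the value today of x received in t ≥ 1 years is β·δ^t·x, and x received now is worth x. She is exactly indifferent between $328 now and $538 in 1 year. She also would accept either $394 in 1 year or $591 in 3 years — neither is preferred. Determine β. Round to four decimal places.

β ≈ 0.7467

The second indifference involves only future payoffs, so β cancels: β·δ^1·394 = β·δ^3·591, giving δ^2 = 394/591 = 0.66667, so δ = 0.81650.
Now use the now-vs-future pair: 328 = β·δ·538 gives β = 328/(0.81650·538) ≈ 0.7467.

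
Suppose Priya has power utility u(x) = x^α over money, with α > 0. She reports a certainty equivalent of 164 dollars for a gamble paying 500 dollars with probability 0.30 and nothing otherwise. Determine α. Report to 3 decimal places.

α ≈ 1.080

The lottery's expected utility is 0.30·u(500) + 0.70·u(0) = 0.30·500^α (since u(0) = 0 for α > 0).
Equating: 164^α = 0.30·500^α, i.e. 0.3280^α = 0.30.
Take logs: α = ln 0.30 / ln(164/500) ≈ 1.08005.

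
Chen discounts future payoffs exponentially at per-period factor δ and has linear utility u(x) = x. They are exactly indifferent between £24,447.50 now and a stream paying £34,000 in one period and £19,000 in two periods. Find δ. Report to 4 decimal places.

Equating present values: 24447.50 = 34000δ + 19000δ².
So 19000δ² + 34000δ − 24447.50 = 0.
The positive root is δ = [−34000 + √(34000² + 4·19000·24447.50)] / (2·19000) = (−34000 + 54900.000)/38000 ≈ 0.5500.

δ ≈ 0.5500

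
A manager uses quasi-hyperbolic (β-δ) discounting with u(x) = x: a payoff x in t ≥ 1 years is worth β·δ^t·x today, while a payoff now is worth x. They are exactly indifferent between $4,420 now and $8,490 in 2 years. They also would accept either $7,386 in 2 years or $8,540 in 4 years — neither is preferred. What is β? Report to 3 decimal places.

β ≈ 0.602

Both payoffs in the second observation are in the future, so β drops out: δ^2·7386 = δ^4·8540 ⇒ δ^2 = 7386/8540 = 0.86487, so δ = 0.92998.
The first indifference: 4420 = β·δ^2·8490, so β = 4420/(δ^2·8490) = 4420/(0.86487·8490) ≈ 0.602.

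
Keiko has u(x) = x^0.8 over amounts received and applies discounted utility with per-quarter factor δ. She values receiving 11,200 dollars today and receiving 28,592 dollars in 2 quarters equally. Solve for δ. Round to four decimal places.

The payoff in 2 quarters is discounted by δ^2, so u(11200) = δ^2·u(28592) and δ^2 = u(11200)/u(28592).
With u(x) = x^0.8: δ^2 = 11200^0.8/28592^0.8 = (11200/28592)^0.8 = 0.47247.
So δ = 0.47247^(1/2) ≈ 0.6874.

δ ≈ 0.6874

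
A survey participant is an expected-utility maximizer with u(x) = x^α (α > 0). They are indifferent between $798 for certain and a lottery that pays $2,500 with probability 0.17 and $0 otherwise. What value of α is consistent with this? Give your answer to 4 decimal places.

Since u(0) = 0, the lottery's EU is 0.17·2500^α.
Equating: 798^α = 0.17·2500^α, i.e. 0.3192^α = 0.17.
Take logs: α = ln 0.17 / ln(798/2500) ≈ 1.551711.

α ≈ 1.5517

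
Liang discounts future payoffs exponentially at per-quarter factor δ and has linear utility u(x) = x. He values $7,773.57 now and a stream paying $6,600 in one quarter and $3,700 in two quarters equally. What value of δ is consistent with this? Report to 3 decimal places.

Equating present values: 7773.57 = 6600δ + 3700δ².
So 3700δ² + 6600δ − 7773.57 = 0.
δ = (−6600 + √(6600² + 4·3700·7773.57)) / (2·3700) = (−6600 + √158608836.00) / 7400 ≈ 0.810.

δ ≈ 0.810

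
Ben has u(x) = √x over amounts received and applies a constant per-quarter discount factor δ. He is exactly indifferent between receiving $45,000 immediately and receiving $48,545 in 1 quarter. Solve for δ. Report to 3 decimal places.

δ ≈ 0.963

The payoff in 1 quarter is discounted by δ, so u(45000) = δ·u(48545) and δ = u(45000)/u(48545).
Since u(x) = √x, δ = √(45000/48545) = 0.96280.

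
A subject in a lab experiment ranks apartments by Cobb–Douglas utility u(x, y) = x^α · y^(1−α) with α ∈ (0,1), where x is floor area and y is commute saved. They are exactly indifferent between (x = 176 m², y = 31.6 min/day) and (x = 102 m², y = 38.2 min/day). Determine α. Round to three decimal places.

The Cobb–Douglas utilities coincide, so 176^α·31.6^(1−α) = 102^α·38.2^(1−α).
Taking logs: α·ln 176 + (1−α)·ln 31.6 = α·ln 102 + (1−α)·ln 38.2, i.e. α·0.545511 = (1−α)·0.189678.
With A = 0.545511 and B = 0.189678: α·A = (1−α)·B, so α = B/(A+B) = 0.189678/0.735189 ≈ 0.258.

α ≈ 0.258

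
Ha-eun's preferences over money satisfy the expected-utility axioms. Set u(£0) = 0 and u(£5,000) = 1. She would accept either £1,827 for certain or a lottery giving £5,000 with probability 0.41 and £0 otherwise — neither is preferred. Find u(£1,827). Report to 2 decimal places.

u(£1,827) equals the lottery's expected utility: 0.41·1 + 0.59·0 = 0.41.

0.41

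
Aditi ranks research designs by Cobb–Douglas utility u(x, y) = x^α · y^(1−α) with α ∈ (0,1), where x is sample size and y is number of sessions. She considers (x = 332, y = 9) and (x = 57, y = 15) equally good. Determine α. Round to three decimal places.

The Cobb–Douglas utilities coincide, so 332^α·9^(1−α) = 57^α·15^(1−α).
(332/57)^α = (15/9)^(1−α); take logs: α·ln(332/57) = (1−α)·ln(15/9), i.e. α·1.762084 = (1−α)·0.510826.
Thus α·(2.272910) = 0.510826, so α = 0.510826/2.272910 ≈ 0.225.

α ≈ 0.225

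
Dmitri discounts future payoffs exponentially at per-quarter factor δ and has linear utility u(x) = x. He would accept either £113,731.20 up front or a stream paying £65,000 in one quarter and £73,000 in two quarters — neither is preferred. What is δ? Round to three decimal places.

δ ≈ 0.880

The stream is worth 65000δ + 73000δ² today, so 65000δ + 73000δ² = 113731.20.
So 73000δ² + 65000δ − 113731.20 = 0.
By the quadratic formula (taking the positive root), δ = (−65000 + √37434510400.00) / 146000 ≈ 0.880.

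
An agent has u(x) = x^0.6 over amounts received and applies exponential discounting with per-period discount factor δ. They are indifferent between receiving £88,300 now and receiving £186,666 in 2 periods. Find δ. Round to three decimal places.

δ ≈ 0.799

Indifference means u(88300) = δ^2 · u(186666), so δ^2 = u(88300)/u(186666).
Since u(x) = x^0.6, δ^2 = (88300/186666)^0.6 = 0.47304^0.6 = 0.63817.
Hence δ = (0.63817)^(1/2) = 0.79886.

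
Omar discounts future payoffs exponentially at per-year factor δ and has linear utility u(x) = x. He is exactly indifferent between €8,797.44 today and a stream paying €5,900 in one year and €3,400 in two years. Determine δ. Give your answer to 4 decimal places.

δ ≈ 0.9600

Present value of the stream is 5900·δ + 3400·δ². Indifference gives 5900δ + 3400δ² = 8797.44.
So 3400δ² + 5900δ − 8797.44 = 0.
δ = (−5900 + √(5900² + 4·3400·8797.44)) / (2·3400) = (−5900 + √154455184.00) / 6800 ≈ 0.9600.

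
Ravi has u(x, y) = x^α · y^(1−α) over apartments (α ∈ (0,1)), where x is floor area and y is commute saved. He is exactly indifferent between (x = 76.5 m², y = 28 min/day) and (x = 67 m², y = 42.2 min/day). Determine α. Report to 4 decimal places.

α ≈ 0.7557

Indifference: 76.5^α · 28^(1−α) = 67^α · 42.2^(1−α).
(76.5/67)^α = (42.2/28)^(1−α); take logs: α·ln(76.5/67) = (1−α)·ln(42.2/28), i.e. α·0.1325981 = (1−α)·0.4102157.
Thus α·(0.5428138) = 0.4102157, so α = 0.4102157/0.5428138 ≈ 0.7557.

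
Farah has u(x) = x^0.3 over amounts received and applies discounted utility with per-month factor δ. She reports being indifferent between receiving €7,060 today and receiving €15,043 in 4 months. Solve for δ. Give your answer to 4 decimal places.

δ ≈ 0.9448

Equating discounted utilities: u(7060) = δ^4·u(15043) ⇒ δ^4 = u(7060)/u(15043).
Since u(x) = x^0.3, δ^4 = (7060/15043)^0.3 = 0.46932^0.3 = 0.79697.
Hence δ = (0.79697)^(1/4) = 0.944844.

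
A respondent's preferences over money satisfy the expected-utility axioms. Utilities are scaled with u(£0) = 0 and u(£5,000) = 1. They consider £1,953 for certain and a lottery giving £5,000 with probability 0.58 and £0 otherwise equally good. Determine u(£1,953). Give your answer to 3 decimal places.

By the standard-gamble method, u(£1,953) is just the indifference probability on the best outcome: 0.58.

0.580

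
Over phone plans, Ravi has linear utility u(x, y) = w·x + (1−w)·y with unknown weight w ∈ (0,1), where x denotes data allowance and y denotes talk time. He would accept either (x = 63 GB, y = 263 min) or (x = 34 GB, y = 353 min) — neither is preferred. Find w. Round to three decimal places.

w = 0.756

Equating utilities: w·63 + (1−w)·263 = w·34 + (1−w)·353.
Collecting terms: w·29 = (1−w)·90.
The marginal rate of substitution is 90/29, so w = 90/(29+90) = 0.756.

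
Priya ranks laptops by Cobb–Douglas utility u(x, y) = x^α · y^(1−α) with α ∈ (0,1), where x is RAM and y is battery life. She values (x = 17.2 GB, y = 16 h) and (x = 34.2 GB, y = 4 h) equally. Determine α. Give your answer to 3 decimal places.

α ≈ 0.669

Set the two utilities equal: 17.2^α·16^(1−α) = 34.2^α·4^(1−α).
Rearrange to (17.2/34.2)^α = (4/16)^(1−α) and take logs: α·-0.687316 = (1−α)·-1.386294.
So α/(1−α) = (-1.386294)/(-0.687316) = 2.016967, and α = 2.016967/3.016967 ≈ 0.669.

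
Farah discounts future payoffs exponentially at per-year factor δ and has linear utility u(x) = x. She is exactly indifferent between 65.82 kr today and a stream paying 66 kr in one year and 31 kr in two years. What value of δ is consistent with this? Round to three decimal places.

δ ≈ 0.740

Present value of the stream is 66·δ + 31·δ². Indifference gives 66δ + 31δ² = 65.82.
Rearranged: 31δ² + 66δ − 65.82 = 0.
The positive root is δ = [−66 + √(66² + 4·31·65.82)] / (2·31) = (−66 + 111.882)/62 ≈ 0.740.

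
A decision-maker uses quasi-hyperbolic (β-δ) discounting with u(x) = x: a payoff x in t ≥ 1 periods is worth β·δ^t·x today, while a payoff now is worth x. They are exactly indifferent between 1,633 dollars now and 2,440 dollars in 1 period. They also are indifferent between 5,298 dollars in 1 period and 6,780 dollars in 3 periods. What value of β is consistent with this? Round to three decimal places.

β ≈ 0.757

Both payoffs in the second observation are in the future, so β drops out: δ^1·5298 = δ^3·6780 ⇒ δ^2 = 5298/6780 = 0.78142, so δ = 0.88398.
Now use the now-vs-future pair: 1633 = β·δ·2440 gives β = 1633/(0.88398·2440) ≈ 0.757.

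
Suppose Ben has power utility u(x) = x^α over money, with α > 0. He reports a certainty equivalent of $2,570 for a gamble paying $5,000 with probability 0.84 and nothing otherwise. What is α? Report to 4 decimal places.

EU(lottery) = 0.84·5000^α + 0.16·0 = 0.84·5000^α.
Setting u(2570) equal to that: 2570^α = 0.84·5000^α ⇒ (2570/5000)^α = 0.84.
α = ln(0.84) / ln(2570/5000) = -0.1743534/-0.6655320 ≈ 0.2620.

α ≈ 0.2620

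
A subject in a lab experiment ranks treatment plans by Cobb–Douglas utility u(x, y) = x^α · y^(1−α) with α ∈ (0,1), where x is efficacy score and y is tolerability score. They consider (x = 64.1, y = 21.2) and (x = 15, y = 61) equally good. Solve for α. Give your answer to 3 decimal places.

Indifference: 64.1^α · 21.2^(1−α) = 15^α · 61^(1−α).
(64.1/15)^α = (61/21.2)^(1−α); take logs: α·ln(64.1/15) = (1−α)·ln(61/21.2), i.e. α·1.452394 = (1−α)·1.056873.
So α/(1−α) = (1.056873)/(1.452394) = 0.727677, and α = 0.727677/1.727677 ≈ 0.421.

α ≈ 0.421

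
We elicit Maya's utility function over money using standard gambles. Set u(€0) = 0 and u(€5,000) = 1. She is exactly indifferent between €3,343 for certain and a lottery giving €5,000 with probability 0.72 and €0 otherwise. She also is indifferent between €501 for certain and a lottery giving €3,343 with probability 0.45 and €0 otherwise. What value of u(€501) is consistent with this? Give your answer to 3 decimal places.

First, u(€3,343) = 0.72·u(€5,000) + 0.28·u(€0) = 0.72.
Then u(€501) = 0.45·u(€3,343) + 0.55·u(€0) = 0.45·0.72 + 0.55·0.00 = 0.3240.

0.324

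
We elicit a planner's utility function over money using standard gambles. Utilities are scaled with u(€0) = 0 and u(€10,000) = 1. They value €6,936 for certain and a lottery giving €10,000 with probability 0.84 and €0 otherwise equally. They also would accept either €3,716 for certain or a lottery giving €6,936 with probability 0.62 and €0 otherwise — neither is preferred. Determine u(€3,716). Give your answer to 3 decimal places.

From the first indifference, u(€6,936) = 0.84·u(€10,000) + 0.16·u(€0) = 0.84·1 + 0.16·0 = 0.84.
Chaining: u(€3,716) = 0.62·0.84 + 0.38·0.00 = 0.5208.

0.521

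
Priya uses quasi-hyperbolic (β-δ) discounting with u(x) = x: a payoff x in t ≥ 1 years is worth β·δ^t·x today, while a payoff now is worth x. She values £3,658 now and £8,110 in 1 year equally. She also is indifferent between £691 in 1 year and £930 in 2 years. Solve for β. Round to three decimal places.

β ≈ 0.607

The second indifference involves only future payoffs, so β cancels: β·δ^1·691 = β·δ^2·930, giving δ = 691/930 = 0.74301.
Now use the now-vs-future pair: 3658 = β·δ·8110 gives β = 3658/(0.74301·8110) ≈ 0.607.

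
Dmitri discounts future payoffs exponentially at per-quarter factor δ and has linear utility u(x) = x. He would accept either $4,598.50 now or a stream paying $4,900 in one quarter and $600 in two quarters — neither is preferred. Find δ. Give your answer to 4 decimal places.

δ ≈ 0.8500

Present value of the stream is 4900·δ + 600·δ². Indifference gives 4900δ + 600δ² = 4598.50.
That is, 600δ² + 4900δ − 4598.50 = 0, a quadratic in δ.
By the quadratic formula (taking the positive root), δ = (−4900 + √35046400.00) / 1200 ≈ 0.8500.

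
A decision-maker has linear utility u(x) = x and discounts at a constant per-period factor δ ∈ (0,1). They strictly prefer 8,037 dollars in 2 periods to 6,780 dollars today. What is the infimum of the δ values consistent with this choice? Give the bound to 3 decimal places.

The preference means 6780 < δ^2·8037.
Dividing by 8037: δ^2 > 0.84360. Both sides are positive, so the square root keeps the direction.
δ > 0.84360^(1/2) = 0.918.

δ > 0.918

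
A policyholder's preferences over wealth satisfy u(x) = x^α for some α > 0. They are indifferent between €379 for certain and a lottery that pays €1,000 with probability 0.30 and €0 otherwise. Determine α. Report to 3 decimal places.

The lottery's expected utility is 0.30·u(1000) + 0.70·u(0) = 0.30·1000^α (since u(0) = 0 for α > 0).
Equating: 379^α = 0.30·1000^α, i.e. 0.3790^α = 0.30.
Take logs: α = ln 0.30 / ln(379/1000) ≈ 1.24093.

α ≈ 1.241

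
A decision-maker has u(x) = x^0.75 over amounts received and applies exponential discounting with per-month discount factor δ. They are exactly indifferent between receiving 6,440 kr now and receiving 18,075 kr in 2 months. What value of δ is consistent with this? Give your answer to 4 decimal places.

δ ≈ 0.6791

The payoff in 2 months is discounted by δ^2, so u(6440) = δ^2·u(18075) and δ^2 = u(6440)/u(18075).
With u(x) = x^0.75: δ^2 = 6440^0.75/18075^0.75 = (6440/18075)^0.75 = 0.46116.
So δ = 0.46116^(1/2) ≈ 0.6791.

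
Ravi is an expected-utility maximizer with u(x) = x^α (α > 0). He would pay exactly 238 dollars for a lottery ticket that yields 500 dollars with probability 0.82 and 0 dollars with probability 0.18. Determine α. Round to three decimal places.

The lottery's expected utility is 0.82·u(500) + 0.18·u(0) = 0.82·500^α (since u(0) = 0 for α > 0).
Equating: 238^α = 0.82·500^α, i.e. 0.4760^α = 0.82.
α = ln(0.82) / ln(238/500) = -0.198451/-0.742337 ≈ 0.267.

α ≈ 0.267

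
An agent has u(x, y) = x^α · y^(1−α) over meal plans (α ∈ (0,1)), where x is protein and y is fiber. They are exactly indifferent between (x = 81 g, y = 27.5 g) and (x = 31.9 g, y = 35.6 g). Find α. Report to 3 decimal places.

α ≈ 0.217

Indifference: 81^α · 27.5^(1−α) = 31.9^α · 35.6^(1−α).
Taking logs: α·ln 81 + (1−α)·ln 27.5 = α·ln 31.9 + (1−α)·ln 35.6, i.e. α·0.931843 = (1−α)·0.258160.
So α/(1−α) = (0.258160)/(0.931843) = 0.277042, and α = 0.277042/1.277042 ≈ 0.217.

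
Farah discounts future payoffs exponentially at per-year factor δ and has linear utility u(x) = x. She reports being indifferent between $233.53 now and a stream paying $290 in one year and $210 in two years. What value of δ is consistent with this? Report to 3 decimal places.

Equating present values: 233.53 = 290δ + 210δ².
That is, 210δ² + 290δ − 233.53 = 0, a quadratic in δ.
The positive root is δ = [−290 + √(290² + 4·210·233.53)] / (2·210) = (−290 + 529.401)/420 ≈ 0.570.

δ ≈ 0.570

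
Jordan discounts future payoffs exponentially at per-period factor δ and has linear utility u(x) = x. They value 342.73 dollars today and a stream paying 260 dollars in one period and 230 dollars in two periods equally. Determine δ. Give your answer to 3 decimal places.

δ ≈ 0.780

Present value of the stream is 260·δ + 230·δ². Indifference gives 260δ + 230δ² = 342.73.
That is, 230δ² + 260δ − 342.73 = 0, a quadratic in δ.
The positive root is δ = [−260 + √(260² + 4·230·342.73)] / (2·230) = (−260 + 618.799)/460 ≈ 0.780.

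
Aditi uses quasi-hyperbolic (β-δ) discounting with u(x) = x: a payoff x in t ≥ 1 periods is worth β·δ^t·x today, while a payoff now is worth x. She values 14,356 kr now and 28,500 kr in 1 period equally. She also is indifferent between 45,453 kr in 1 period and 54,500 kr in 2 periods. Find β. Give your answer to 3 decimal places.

From the later pair, β·δ^1·45453 = β·δ^2·54500; dividing through, δ = 45453/54500 = 0.83400.
The first indifference: 14356 = β·δ·28500, so β = 14356/(δ·28500) = 14356/(0.83400·28500) ≈ 0.604.

β ≈ 0.604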